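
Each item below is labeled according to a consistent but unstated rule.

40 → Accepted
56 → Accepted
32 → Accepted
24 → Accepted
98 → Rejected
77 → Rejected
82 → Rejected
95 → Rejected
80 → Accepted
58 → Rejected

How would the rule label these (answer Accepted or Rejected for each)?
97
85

Rejected, Rejected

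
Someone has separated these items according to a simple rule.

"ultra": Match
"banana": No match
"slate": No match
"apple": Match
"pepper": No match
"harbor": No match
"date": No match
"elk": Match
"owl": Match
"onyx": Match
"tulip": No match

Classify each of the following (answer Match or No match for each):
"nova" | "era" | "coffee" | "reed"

No match, Match, No match, No match

A rule that fits every label: starts with a vowel — true of each 'Match' example, false of each 'No match' one.
"nova" → starts with 'n' → No match. "era" → starts with 'e' → Match. "coffee" → starts with 'c' → No match. "reed" → starts with 'r' → No match.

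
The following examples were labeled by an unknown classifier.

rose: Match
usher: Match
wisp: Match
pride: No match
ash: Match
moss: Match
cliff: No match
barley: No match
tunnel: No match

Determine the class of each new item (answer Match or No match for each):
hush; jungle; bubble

Match, No match, No match

Every 'Match' example satisfies: contains 's'. None of the 'No match' examples do.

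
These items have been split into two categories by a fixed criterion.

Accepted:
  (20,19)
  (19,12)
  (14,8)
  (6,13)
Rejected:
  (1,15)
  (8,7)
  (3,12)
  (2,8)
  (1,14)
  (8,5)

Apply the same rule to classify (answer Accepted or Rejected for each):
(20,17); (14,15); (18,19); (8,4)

Accepted, Accepted, Accepted, Rejected

The classifier is using: sum ≥ 19.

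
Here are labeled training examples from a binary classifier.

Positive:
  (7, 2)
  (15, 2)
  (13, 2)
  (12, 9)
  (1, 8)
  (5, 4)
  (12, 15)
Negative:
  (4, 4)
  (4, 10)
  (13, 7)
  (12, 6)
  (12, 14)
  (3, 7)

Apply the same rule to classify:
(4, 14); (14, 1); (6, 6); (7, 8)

'Positive' ⟺ sum is odd.
(4, 14) — 4+14 = 18, hence Negative. (14, 1) — 14+1 = 15, hence Positive. (6, 6) — 6+6 = 12, hence Negative. (7, 8) — 7+8 = 15, hence Positive.

Negative, Positive, Negative, Positive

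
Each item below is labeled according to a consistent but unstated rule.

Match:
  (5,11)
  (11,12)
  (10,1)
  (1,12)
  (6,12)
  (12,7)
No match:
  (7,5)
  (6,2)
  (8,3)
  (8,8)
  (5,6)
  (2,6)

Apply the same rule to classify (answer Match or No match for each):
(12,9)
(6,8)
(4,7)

Match, No match, No match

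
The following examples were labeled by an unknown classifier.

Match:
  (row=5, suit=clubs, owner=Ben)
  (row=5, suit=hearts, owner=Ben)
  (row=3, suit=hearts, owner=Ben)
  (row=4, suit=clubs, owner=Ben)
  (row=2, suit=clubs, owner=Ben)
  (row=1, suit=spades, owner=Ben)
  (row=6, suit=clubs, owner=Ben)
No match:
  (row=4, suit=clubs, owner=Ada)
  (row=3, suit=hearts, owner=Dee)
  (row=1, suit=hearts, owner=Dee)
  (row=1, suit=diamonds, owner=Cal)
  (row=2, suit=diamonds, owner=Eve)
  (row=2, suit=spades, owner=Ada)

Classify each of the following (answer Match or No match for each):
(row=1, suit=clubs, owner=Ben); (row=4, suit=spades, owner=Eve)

Match, No match

The classifier is using: owner is Ben.
Match: (row=1, suit=clubs, owner=Ben), since owner is Ben. No match: (row=4, suit=spades, owner=Eve), since owner is Eve.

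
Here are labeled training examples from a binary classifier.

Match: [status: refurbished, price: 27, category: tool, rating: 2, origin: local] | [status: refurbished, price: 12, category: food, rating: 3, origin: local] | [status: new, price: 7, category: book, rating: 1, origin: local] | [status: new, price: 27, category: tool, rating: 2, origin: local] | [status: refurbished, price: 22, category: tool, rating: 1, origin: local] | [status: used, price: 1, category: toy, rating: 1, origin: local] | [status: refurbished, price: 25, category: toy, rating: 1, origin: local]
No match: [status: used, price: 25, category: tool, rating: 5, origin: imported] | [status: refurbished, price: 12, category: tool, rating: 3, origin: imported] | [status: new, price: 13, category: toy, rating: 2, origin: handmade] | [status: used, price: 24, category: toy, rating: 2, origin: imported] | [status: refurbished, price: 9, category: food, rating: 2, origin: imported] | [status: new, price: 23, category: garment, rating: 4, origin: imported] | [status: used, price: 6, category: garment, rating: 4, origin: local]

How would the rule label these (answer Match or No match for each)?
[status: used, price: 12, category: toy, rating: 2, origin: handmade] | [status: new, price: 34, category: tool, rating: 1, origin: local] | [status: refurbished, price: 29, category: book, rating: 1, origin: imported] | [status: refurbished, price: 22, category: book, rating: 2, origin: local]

No match, Match, No match, Match

A rule that fits every label: origin is local AND rating ≤ 3 — true of each 'Match' example, false of each 'No match' one.
[status: used, price: 12, category: toy, rating: 2, origin: handmade]: origin is handmade, rating = 2 — fails this test, so No match. [status: new, price: 34, category: tool, rating: 1, origin: local]: origin is local, rating = 1 — qualifies, so Match. [status: refurbished, price: 29, category: book, rating: 1, origin: imported]: origin is imported, rating = 1 — fails this test, so No match. [status: refurbished, price: 22, category: book, rating: 2, origin: local]: origin is local, rating = 2 — qualifies, so Match.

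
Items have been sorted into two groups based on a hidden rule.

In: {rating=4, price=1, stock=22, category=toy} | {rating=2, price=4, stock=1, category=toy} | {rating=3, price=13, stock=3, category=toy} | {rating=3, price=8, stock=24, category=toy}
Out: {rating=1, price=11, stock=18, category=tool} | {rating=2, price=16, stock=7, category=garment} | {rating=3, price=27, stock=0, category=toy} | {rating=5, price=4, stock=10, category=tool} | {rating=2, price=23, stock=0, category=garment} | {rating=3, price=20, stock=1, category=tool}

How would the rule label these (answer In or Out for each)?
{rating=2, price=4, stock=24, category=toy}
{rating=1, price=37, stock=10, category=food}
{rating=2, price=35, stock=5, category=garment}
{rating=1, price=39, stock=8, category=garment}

The distinguishing property — category is toy AND stock ≥ 1 — holds for all the 'In' cases and none of the 'Out' cases.
{rating=2, price=4, stock=24, category=toy} → category is toy, stock = 24 → In.
{rating=1, price=37, stock=10, category=food} → category is food, stock = 10 → Out.
{rating=2, price=35, stock=5, category=garment} → category is garment, stock = 5 → Out.
{rating=1, price=39, stock=8, category=garment} → category is garment, stock = 8 → Out.

In, Out, Out, Out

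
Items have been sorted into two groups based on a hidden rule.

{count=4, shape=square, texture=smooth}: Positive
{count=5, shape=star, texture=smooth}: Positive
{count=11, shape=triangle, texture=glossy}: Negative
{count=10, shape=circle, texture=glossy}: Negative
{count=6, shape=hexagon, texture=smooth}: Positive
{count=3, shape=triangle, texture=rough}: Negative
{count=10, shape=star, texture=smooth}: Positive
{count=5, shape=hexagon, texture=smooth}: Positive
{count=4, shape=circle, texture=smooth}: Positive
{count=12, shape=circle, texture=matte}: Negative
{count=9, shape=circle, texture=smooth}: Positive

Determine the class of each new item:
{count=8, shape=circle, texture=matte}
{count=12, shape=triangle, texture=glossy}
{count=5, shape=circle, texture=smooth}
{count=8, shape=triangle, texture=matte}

Negative, Negative, Positive, Negative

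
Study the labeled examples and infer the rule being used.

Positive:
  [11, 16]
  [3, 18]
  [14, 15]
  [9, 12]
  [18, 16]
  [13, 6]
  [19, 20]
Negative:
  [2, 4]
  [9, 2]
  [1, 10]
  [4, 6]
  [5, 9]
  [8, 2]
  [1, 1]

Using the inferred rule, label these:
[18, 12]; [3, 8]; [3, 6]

Rule: sum ≥ 19. This holds for each 'Positive' example and fails for each 'Negative' one.
[18, 12]: 18+12 = 30, passes → Positive. [3, 8]: 3+8 = 11, fails this test → Negative. [3, 6]: 3+6 = 9, fails this test → Negative.

Positive, Negative, Negative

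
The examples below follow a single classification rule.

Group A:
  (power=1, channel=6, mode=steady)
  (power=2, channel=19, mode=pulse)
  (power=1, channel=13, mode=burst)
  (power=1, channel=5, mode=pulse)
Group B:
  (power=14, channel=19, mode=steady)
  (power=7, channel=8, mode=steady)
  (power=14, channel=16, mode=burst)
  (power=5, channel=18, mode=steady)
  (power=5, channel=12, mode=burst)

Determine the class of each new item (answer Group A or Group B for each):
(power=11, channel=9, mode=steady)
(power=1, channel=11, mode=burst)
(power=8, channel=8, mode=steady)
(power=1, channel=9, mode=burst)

Rule: power ≤ 2. This holds for each 'Group A' example and fails for each 'Group B' one.
(power=11, channel=9, mode=steady) → power = 11 → Group B. (power=1, channel=11, mode=burst) → power = 1 → Group A. (power=8, channel=8, mode=steady) → power = 8 → Group B. (power=1, channel=9, mode=burst) → power = 1 → Group A.

Group B, Group A, Group B, Group A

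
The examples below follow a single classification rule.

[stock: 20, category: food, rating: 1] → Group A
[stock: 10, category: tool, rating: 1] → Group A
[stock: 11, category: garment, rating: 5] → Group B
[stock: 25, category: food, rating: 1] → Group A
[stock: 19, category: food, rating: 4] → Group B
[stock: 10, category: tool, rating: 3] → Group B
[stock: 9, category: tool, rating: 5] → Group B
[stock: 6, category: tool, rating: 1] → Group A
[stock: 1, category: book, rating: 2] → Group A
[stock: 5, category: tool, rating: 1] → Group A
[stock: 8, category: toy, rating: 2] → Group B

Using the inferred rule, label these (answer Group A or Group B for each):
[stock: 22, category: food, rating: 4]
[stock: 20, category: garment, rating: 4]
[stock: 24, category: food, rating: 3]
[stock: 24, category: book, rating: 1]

Group B, Group B, Group B, Group A

Every 'Group A' example satisfies: category is book OR rating = 1. None of the 'Group B' examples do.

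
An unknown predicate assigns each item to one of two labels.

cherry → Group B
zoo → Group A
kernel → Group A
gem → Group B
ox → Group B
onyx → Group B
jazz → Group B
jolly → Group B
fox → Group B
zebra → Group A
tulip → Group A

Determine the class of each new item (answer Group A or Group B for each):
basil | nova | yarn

The pattern is that an item is 'Group A' exactly when: has ≥ 2 vowels.

Group A, Group A, Group B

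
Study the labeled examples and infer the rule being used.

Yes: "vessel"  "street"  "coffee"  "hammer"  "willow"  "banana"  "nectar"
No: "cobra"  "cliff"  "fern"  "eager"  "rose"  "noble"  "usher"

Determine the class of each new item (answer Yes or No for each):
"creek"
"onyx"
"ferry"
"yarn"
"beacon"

No, No, No, No, Yes

The simplest hypothesis consistent with all the labels is: length 6.
"creek" → length 5 → No.
"onyx" → length 4 → No.
"ferry" → length 5 → No.
"yarn" → length 4 → No.
"beacon" → length 6 → Yes.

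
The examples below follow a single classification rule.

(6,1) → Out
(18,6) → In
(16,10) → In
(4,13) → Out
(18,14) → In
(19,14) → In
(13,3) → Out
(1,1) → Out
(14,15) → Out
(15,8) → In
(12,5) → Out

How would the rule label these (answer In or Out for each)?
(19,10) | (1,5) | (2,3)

The rule appears to be: second is even.
(19,10): second 10, matches → In.
(1,5): second 5, does not pass → Out.
(2,3): second 3, does not pass → Out.

In, Out, Out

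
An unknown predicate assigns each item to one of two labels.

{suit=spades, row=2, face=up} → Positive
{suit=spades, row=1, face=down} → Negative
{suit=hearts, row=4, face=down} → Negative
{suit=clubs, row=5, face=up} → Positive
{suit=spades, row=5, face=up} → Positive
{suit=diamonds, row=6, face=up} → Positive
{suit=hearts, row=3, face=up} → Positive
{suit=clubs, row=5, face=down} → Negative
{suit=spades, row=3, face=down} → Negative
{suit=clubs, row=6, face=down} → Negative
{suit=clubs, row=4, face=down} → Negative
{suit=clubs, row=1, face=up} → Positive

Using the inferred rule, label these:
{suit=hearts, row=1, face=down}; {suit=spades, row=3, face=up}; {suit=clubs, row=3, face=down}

Negative, Positive, Negative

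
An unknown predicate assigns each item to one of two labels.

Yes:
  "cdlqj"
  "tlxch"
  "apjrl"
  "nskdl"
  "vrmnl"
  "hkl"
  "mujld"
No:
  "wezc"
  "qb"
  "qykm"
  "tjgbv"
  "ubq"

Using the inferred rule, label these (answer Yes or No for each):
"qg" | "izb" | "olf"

The simplest hypothesis consistent with all the labels is: contains 'l'.
No: "qg", since no 'l'. No: "izb", since no 'l'. Yes: "olf", since has 'l'.

No, No, Yes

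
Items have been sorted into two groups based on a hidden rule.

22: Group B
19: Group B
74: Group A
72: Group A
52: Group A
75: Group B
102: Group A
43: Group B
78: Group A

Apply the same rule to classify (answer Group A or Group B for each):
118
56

Group A, Group A

The simplest hypothesis consistent with all the labels is: even AND at least 43.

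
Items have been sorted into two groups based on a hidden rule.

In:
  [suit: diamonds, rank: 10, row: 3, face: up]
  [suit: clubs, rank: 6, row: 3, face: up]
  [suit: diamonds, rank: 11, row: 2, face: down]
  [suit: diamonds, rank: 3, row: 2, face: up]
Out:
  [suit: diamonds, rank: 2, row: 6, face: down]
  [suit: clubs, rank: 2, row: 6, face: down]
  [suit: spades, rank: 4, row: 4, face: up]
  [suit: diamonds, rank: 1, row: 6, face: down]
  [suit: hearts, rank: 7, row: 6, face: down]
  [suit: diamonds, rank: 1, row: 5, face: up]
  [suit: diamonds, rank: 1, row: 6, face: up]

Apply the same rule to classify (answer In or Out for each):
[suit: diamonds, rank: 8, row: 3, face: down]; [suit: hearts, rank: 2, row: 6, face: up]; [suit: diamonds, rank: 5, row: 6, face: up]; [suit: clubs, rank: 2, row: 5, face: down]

Every 'In' example satisfies: row ≤ 3. None of the 'Out' examples do.
In: [suit: diamonds, rank: 8, row: 3, face: down], since row = 3. Out: [suit: hearts, rank: 2, row: 6, face: up], since row = 6. Out: [suit: diamonds, rank: 5, row: 6, face: up], since row = 6. Out: [suit: clubs, rank: 2, row: 5, face: down], since row = 5.

In, Out, Out, Out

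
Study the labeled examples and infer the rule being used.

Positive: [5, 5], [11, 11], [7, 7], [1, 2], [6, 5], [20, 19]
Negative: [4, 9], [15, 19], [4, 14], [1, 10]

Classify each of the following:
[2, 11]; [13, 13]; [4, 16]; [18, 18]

Negative, Positive, Negative, Positive

The pattern is that an item is 'Positive' exactly when: |first − second| ≤ 1.
Negative: [2, 11], since |2−11| = 9.
Positive: [13, 13], since |13−13| = 0.
Negative: [4, 16], since |4−16| = 12.
Positive: [18, 18], since |18−18| = 0.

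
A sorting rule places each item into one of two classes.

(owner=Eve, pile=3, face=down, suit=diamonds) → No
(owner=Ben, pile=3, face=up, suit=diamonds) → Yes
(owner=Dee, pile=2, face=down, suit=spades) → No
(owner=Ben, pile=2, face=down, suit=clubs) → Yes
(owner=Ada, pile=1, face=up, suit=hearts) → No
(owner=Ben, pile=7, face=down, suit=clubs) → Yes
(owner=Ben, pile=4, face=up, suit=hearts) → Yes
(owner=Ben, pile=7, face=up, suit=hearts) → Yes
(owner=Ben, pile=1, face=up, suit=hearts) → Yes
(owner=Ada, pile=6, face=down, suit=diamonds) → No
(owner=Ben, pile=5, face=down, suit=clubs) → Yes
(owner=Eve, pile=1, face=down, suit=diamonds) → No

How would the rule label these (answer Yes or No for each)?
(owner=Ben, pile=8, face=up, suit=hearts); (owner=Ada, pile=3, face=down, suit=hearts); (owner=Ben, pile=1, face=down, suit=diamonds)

Yes, No, Yes

All 'Yes' examples share one property — owner is Ben — and every 'No' example lacks it.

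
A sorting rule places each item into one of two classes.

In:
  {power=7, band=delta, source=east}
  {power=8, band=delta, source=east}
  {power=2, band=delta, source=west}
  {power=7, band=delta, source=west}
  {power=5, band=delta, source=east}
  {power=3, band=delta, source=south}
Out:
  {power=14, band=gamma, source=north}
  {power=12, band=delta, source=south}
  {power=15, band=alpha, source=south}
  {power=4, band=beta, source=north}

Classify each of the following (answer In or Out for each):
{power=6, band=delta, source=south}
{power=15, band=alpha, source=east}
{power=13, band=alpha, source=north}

In, Out, Out

Rule: band is delta AND power ≤ 8. This holds for each 'In' example and fails for each 'Out' one.
{power=6, band=delta, source=south}: band is delta, power = 6 — matches, so In. {power=15, band=alpha, source=east}: band is alpha, power = 15 — doesn't qualify, so Out. {power=13, band=alpha, source=north}: band is alpha, power = 13 — doesn't qualify, so Out.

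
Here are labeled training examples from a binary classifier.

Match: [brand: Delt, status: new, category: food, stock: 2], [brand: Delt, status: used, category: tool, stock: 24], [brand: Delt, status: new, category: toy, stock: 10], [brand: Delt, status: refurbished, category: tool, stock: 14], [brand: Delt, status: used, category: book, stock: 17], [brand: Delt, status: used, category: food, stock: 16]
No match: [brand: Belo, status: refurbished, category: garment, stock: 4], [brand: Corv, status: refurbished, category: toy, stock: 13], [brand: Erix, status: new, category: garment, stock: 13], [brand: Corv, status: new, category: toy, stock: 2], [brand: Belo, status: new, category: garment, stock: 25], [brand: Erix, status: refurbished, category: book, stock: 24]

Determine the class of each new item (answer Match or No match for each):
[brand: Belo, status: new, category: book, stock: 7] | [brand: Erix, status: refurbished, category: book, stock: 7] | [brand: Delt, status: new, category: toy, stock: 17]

All 'Match' examples share one property — brand is Delt — and every 'No match' example lacks it.
No match: [brand: Belo, status: new, category: book, stock: 7], since brand is Belo.
No match: [brand: Erix, status: refurbished, category: book, stock: 7], since brand is Erix.
Match: [brand: Delt, status: new, category: toy, stock: 17], since brand is Delt.

No match, No match, Match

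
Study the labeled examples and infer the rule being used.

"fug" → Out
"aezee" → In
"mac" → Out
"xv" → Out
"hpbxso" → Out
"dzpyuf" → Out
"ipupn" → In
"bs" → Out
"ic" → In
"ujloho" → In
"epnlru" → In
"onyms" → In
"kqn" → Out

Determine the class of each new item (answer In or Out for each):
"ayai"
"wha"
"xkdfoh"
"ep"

Every 'In' example satisfies: starts with a vowel. None of the 'Out' examples do.
"ayai": starts with 'a', checks out → In. "wha": starts with 'w', doesn't qualify → Out. "xkdfoh": starts with 'x', doesn't qualify → Out. "ep": starts with 'e', checks out → In.

In, Out, Out, In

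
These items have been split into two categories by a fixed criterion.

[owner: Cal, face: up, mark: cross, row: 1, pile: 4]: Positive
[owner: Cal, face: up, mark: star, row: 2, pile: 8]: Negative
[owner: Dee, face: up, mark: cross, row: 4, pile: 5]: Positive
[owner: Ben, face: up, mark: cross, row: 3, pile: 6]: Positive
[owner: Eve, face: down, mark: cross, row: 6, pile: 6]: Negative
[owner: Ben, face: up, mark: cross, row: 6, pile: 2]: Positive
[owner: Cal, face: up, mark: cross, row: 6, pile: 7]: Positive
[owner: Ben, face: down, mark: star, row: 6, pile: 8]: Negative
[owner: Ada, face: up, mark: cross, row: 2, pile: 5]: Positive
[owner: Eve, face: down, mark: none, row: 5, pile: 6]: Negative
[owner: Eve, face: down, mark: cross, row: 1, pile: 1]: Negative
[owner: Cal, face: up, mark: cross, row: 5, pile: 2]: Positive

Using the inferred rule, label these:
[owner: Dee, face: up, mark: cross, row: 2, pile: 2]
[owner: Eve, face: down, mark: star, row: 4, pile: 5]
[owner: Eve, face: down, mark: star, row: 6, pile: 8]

Positive, Negative, Negative

The simplest hypothesis consistent with all the labels is: mark is cross AND face is up.
[owner: Dee, face: up, mark: cross, row: 2, pile: 2] — mark is cross, face is up, hence Positive.
[owner: Eve, face: down, mark: star, row: 4, pile: 5] — mark is star, face is down, hence Negative.
[owner: Eve, face: down, mark: star, row: 6, pile: 8] — mark is star, face is down, hence Negative.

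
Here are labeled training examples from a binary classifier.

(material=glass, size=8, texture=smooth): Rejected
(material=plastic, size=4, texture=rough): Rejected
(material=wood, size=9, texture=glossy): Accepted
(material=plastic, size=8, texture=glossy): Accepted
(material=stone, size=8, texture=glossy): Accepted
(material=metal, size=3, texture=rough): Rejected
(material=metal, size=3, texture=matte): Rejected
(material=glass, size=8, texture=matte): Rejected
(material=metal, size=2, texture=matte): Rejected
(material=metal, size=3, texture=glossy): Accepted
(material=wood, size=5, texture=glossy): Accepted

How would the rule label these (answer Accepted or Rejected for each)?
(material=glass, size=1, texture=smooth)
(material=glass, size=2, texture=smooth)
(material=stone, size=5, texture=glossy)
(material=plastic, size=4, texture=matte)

The classifier is using: texture is glossy.
(material=glass, size=1, texture=smooth) — texture is smooth, hence Rejected. (material=glass, size=2, texture=smooth) — texture is smooth, hence Rejected. (material=stone, size=5, texture=glossy) — texture is glossy, hence Accepted. (material=plastic, size=4, texture=matte) — texture is matte, hence Rejected.

Rejected, Rejected, Accepted, Rejected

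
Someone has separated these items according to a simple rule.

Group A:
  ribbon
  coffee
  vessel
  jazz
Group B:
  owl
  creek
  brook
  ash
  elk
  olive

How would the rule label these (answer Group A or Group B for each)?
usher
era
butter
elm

'Group A' ⟺ even length.

Group B, Group B, Group A, Group B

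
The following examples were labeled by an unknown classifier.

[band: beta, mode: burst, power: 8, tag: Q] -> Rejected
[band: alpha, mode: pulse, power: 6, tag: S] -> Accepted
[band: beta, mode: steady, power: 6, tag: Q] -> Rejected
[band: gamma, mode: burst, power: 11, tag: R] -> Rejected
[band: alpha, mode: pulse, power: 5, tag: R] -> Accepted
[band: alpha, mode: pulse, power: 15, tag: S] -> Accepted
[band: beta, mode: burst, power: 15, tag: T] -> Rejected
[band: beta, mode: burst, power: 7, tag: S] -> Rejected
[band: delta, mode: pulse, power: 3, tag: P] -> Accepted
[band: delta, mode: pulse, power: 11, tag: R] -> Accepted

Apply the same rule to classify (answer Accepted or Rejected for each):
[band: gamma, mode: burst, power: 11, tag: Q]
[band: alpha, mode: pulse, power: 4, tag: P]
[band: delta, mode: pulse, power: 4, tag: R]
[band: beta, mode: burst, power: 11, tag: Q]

Checking candidate rules against both groups, what survives is: mode is pulse.
[band: gamma, mode: burst, power: 11, tag: Q]: Rejected (mode is burst).
[band: alpha, mode: pulse, power: 4, tag: P]: Accepted (mode is pulse).
[band: delta, mode: pulse, power: 4, tag: R]: Accepted (mode is pulse).
[band: beta, mode: burst, power: 11, tag: Q]: Rejected (mode is burst).

Rejected, Accepted, Accepted, Rejected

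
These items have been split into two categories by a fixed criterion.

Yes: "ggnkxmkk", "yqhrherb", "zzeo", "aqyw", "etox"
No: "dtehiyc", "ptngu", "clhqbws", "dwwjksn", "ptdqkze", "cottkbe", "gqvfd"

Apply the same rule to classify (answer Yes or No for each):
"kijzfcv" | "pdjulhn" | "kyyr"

No, No, Yes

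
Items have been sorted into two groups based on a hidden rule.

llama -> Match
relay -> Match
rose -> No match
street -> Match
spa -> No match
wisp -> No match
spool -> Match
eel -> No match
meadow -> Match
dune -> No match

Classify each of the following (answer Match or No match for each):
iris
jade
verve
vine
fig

No match, No match, Match, No match, No match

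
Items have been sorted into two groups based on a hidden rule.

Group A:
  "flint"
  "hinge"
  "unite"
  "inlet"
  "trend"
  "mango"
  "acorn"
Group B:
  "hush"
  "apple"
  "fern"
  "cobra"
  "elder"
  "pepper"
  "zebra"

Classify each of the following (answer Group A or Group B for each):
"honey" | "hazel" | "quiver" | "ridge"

All 'Group A' examples share one property — odd length AND contains 'n' — and every 'Group B' example lacks it.
"honey": length 5, has 'n', qualifies → Group A.
"hazel": length 5, no 'n', fails the rule → Group B.
"quiver": length 6, no 'n', fails the rule → Group B.
"ridge": length 5, no 'n', fails the rule → Group B.

Group A, Group B, Group B, Group B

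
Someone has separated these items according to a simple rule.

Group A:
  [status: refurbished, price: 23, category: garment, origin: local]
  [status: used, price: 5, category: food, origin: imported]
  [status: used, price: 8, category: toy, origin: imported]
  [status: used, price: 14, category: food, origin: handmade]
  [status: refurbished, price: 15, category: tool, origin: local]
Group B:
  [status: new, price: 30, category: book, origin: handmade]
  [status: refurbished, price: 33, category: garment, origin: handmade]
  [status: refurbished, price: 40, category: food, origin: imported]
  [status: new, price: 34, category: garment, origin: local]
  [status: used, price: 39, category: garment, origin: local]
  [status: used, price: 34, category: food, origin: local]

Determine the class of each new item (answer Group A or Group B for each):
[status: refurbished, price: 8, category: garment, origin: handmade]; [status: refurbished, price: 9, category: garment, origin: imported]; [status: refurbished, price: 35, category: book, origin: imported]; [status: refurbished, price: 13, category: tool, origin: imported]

Group A, Group A, Group B, Group A

The pattern is that an item is 'Group A' exactly when: price ≤ 23.
[status: refurbished, price: 8, category: garment, origin: handmade]: Group A (price = 8).
[status: refurbished, price: 9, category: garment, origin: imported]: Group A (price = 9).
[status: refurbished, price: 35, category: book, origin: imported]: Group B (price = 35).
[status: refurbished, price: 13, category: tool, origin: imported]: Group A (price = 13).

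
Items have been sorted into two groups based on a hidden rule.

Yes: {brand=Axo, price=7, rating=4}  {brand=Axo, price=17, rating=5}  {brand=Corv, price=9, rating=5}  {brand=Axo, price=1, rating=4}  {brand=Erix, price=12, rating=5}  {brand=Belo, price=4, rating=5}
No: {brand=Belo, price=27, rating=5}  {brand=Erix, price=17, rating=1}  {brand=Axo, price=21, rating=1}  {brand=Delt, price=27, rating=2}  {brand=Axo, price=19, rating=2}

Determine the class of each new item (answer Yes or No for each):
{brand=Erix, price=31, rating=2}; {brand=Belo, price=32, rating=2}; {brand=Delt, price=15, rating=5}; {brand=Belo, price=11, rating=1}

No, No, Yes, No

Rule: price ≤ 17 AND rating ≥ 2. This holds for each 'Yes' example and fails for each 'No' one.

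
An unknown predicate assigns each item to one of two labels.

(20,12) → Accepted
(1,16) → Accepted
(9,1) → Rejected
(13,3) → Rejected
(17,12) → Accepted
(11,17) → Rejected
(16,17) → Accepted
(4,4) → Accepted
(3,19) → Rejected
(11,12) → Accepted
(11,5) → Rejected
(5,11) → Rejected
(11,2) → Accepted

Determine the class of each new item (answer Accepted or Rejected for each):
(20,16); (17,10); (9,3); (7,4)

Accepted, Accepted, Rejected, Accepted

'Accepted' ⟺ product is even.
(20,16): 20·16 = 320, passes → Accepted. (17,10): 17·10 = 170, passes → Accepted. (9,3): 9·3 = 27, does not pass → Rejected. (7,4): 7·4 = 28, passes → Accepted.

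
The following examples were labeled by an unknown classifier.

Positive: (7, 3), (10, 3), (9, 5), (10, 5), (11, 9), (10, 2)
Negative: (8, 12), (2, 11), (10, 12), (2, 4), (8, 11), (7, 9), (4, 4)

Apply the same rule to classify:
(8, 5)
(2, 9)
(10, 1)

Positive, Negative, Positive

All 'Positive' examples share one property — first > second — and every 'Negative' example lacks it.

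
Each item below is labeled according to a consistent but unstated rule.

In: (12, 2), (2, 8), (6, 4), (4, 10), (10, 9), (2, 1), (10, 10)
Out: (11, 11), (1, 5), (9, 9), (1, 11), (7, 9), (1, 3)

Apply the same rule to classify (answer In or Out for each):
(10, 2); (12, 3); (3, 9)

In, In, Out

Rule: first is even. This holds for each 'In' example and fails for each 'Out' one.
(10, 2) → first 10 → In. (12, 3) → first 12 → In. (3, 9) → first 3 → Out.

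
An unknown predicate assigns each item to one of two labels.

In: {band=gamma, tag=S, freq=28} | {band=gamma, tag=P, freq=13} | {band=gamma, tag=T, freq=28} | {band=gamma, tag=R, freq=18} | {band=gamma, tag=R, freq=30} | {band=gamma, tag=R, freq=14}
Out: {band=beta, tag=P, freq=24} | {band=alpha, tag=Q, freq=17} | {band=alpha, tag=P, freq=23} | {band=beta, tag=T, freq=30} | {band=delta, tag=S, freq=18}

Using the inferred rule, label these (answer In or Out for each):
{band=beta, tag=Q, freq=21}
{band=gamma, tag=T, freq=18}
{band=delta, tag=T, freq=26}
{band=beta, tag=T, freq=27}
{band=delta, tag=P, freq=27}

Checking candidate rules against both groups, what survives is: band is gamma.
Out: {band=beta, tag=Q, freq=21}, since band is beta.
In: {band=gamma, tag=T, freq=18}, since band is gamma.
Out: {band=delta, tag=T, freq=26}, since band is delta.
Out: {band=beta, tag=T, freq=27}, since band is beta.
Out: {band=delta, tag=P, freq=27}, since band is delta.

Out, In, Out, Out, Out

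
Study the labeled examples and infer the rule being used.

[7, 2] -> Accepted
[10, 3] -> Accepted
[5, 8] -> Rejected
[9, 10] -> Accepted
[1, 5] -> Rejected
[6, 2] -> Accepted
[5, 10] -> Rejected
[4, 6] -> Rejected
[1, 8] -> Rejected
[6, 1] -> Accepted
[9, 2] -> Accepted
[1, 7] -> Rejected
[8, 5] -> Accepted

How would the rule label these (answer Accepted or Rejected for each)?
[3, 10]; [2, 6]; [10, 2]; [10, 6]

Rejected, Rejected, Accepted, Accepted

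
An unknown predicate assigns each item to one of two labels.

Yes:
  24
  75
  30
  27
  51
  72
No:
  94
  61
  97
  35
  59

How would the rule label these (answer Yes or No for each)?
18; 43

The rule appears to be: multiple of 3.
18: Yes (18 = 3·6). 43: No (43 = 3·14 + 1).

Yes, No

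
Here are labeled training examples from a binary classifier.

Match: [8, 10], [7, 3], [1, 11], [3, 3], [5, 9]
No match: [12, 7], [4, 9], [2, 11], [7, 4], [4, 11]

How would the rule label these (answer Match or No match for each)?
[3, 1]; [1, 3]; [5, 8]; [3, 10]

Checking candidate rules against both groups, what survives is: sum is even.

Match, Match, No match, No match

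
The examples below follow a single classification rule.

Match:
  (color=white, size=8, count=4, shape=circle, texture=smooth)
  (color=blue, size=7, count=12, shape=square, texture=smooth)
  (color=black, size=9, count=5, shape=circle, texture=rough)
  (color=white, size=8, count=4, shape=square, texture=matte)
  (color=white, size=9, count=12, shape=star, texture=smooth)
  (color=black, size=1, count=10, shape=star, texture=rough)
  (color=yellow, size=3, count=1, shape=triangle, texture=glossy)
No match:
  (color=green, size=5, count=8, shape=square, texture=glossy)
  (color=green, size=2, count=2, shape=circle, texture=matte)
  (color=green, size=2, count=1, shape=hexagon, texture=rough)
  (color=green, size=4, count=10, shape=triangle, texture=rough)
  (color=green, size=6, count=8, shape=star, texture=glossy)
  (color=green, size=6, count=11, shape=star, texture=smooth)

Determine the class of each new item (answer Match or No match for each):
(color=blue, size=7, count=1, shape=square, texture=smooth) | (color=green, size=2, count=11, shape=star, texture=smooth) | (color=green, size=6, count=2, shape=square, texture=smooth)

Match, No match, No match

Every 'Match' example satisfies: color is not green. None of the 'No match' examples do.
Match: (color=blue, size=7, count=1, shape=square, texture=smooth), since color is blue. No match: (color=green, size=2, count=11, shape=star, texture=smooth), since color is green. No match: (color=green, size=6, count=2, shape=square, texture=smooth), since color is green.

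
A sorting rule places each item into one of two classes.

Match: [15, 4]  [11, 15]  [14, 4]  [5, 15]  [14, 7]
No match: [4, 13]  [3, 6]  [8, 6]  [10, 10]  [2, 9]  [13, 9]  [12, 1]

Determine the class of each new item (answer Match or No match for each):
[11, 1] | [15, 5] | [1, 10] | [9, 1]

The rule appears to be: max ≥ 14.
[11, 1]: No match (max 11). [15, 5]: Match (max 15). [1, 10]: No match (max 10). [9, 1]: No match (max 9).

No match, Match, No match, No match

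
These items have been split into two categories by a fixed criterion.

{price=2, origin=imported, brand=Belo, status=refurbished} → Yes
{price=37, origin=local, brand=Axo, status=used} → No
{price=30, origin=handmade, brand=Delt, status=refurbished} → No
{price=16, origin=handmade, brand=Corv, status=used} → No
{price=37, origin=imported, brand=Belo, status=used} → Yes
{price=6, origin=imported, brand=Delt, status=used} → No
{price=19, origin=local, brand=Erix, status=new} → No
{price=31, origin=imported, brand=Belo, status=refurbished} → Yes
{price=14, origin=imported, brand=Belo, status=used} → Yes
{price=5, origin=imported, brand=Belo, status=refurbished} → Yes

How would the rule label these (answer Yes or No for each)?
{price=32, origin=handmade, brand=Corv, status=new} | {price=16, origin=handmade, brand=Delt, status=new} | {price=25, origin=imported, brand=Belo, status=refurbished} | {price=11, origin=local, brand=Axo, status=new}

All 'Yes' examples share one property — brand is Belo — and every 'No' example lacks it.
{price=32, origin=handmade, brand=Corv, status=new} → brand is Corv → No.
{price=16, origin=handmade, brand=Delt, status=new} → brand is Delt → No.
{price=25, origin=imported, brand=Belo, status=refurbished} → brand is Belo → Yes.
{price=11, origin=local, brand=Axo, status=new} → brand is Axo → No.

No, No, Yes, No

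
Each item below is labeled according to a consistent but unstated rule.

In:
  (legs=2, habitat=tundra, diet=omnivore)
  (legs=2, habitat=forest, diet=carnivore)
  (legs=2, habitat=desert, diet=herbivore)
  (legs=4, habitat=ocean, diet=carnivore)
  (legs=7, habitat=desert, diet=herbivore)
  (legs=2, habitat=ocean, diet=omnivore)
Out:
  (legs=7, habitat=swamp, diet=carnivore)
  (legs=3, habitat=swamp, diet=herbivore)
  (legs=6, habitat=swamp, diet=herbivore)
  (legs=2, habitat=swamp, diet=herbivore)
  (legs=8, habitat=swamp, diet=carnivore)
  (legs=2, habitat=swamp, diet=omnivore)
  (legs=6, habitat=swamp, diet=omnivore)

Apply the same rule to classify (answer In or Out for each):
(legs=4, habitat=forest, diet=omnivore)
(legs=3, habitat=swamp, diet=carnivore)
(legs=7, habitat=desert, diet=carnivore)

Checking candidate rules against both groups, what survives is: habitat is not swamp.
(legs=4, habitat=forest, diet=omnivore): habitat is forest, has this property → In. (legs=3, habitat=swamp, diet=carnivore): habitat is swamp, does not satisfy this → Out. (legs=7, habitat=desert, diet=carnivore): habitat is desert, has this property → In.

In, Out, In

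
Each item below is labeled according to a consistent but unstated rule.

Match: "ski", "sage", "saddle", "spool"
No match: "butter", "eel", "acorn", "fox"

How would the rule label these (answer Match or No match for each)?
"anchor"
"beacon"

No match, No match

The simplest hypothesis consistent with all the labels is: contains 's'.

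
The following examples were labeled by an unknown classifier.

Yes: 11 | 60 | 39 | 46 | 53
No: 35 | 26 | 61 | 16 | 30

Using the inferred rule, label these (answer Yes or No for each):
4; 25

Yes, Yes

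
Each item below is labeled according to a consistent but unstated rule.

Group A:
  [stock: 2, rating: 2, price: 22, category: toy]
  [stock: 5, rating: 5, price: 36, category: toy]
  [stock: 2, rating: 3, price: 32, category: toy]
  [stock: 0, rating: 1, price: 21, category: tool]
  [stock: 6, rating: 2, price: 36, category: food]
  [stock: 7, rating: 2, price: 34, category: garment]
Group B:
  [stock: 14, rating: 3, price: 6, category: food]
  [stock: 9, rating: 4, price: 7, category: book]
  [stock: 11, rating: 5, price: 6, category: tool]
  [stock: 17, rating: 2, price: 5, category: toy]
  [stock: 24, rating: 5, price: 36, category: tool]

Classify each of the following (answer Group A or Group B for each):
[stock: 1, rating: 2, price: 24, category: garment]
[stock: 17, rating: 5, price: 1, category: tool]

Group A, Group B

A rule that fits every label: stock ≤ 7 — true of each 'Group A' example, false of each 'Group B' one.
[stock: 1, rating: 2, price: 24, category: garment]: stock = 1, meets the rule → Group A.
[stock: 17, rating: 5, price: 1, category: tool]: stock = 17, fails this test → Group B.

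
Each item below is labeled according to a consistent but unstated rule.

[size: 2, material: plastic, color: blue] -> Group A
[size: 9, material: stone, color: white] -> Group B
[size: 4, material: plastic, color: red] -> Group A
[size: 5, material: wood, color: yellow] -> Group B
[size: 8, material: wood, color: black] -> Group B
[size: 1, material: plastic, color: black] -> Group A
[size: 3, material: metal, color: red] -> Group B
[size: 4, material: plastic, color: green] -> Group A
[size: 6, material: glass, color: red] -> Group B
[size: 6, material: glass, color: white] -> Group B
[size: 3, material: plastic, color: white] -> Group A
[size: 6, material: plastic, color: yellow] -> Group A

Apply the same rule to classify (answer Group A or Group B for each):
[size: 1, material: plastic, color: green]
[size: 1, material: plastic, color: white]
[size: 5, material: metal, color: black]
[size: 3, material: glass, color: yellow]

Group A, Group A, Group B, Group B

The simplest hypothesis consistent with all the labels is: material is plastic.
Group A: [size: 1, material: plastic, color: green], since material is plastic.
Group A: [size: 1, material: plastic, color: white], since material is plastic.
Group B: [size: 5, material: metal, color: black], since material is metal.
Group B: [size: 3, material: glass, color: yellow], since material is glass.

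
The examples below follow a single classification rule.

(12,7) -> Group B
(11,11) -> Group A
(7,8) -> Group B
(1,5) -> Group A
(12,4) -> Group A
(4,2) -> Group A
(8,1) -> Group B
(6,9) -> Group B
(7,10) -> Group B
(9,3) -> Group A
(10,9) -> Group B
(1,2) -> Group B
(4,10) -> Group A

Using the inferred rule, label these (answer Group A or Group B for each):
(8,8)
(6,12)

Group A, Group A

A rule that fits every label: sum is even — true of each 'Group A' example, false of each 'Group B' one.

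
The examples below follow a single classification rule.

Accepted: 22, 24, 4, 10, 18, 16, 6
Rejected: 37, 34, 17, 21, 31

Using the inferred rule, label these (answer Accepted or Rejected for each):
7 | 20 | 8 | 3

Rejected, Accepted, Accepted, Rejected

The classifier is using: even AND at most 24.
7: Rejected (7 is odd, 7 ≤ 24). 20: Accepted (20 is even, 20 ≤ 24). 8: Accepted (8 is even, 8 ≤ 24). 3: Rejected (3 is odd, 3 ≤ 24).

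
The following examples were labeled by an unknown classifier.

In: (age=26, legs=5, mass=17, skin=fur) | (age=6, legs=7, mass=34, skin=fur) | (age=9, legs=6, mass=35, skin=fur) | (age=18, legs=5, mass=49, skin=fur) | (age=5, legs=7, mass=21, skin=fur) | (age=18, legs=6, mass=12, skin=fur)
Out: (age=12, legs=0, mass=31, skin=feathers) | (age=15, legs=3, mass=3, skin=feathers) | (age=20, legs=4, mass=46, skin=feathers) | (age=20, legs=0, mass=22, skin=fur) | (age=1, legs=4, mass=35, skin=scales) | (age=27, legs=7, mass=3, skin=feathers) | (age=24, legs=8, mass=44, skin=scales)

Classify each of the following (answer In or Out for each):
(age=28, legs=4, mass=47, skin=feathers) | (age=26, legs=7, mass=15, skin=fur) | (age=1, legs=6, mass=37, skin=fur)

The classifier is using: skin is fur AND legs ≥ 3.
(age=28, legs=4, mass=47, skin=feathers) → skin is feathers, legs = 4 → Out. (age=26, legs=7, mass=15, skin=fur) → skin is fur, legs = 7 → In. (age=1, legs=6, mass=37, skin=fur) → skin is fur, legs = 6 → In.

Out, In, In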